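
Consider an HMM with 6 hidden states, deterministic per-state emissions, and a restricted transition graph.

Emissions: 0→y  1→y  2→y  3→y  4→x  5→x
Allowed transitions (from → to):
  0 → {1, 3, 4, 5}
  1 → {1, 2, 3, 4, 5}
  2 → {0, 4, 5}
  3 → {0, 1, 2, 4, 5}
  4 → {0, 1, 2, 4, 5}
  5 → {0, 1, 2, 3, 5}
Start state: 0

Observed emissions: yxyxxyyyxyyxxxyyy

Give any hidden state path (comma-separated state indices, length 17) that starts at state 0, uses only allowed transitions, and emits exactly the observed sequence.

0,5,0,4,4,1,2,0,4,1,2,4,5,5,0,1,2

  [0] y  {0,1,2,3}  => 0  start
  [1] x  {4,5}  => 5  0->5 ok
  [2] y  {0,1,2,3}  => 0  5->0 ok
  [3] x  {4,5}  => 4  0->4 ok
  [4] x  {4,5}  => 4  4->4 ok
  [5] y  {0,1,2,3}  => 1  4->1 ok
  [6] y  {0,1,2,3}  => 2  1->2 ok
  [7] y  {0,1,2,3}  => 0  2->0 ok
  [8] x  {4,5}  => 4  0->4 ok
  [9] y  {0,1,2,3}  => 1  4->1 ok
  [10] y  {0,1,2,3}  => 2  1->2 ok
  [11] x  {4,5}  => 4  2->4 ok
  [12] x  {4,5}  => 5  4->5 ok
  [13] x  {4,5}  => 5  5->5 ok
  [14] y  {0,1,2,3}  => 0  5->0 ok
  [15] y  {0,1,2,3}  => 1  0->1 ok
  [16] y  {0,1,2,3}  => 2  1->2 ok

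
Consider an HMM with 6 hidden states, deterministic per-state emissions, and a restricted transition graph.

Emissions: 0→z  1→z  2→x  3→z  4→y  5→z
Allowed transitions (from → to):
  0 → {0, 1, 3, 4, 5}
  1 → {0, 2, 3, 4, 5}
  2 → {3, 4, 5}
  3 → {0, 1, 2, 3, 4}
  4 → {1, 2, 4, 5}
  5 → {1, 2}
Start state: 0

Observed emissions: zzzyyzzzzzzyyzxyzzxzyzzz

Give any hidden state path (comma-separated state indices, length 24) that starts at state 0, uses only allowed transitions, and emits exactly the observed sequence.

0,0,3,4,4,1,5,1,0,1,0,4,4,5,2,4,1,3,2,3,4,1,5,1

  t0 'z' -> {0,1,3,5}, take 0 (start)
  t1 'z' -> {0,1,3,5}, take 0 (0->0 ok)
  t2 'z' -> {0,1,3,5}, take 3 (0->3 ok)
  t3 'y' -> {4}, take 4 (3->4 ok)
  t4 'y' -> {4}, take 4 (4->4 ok)
  t5 'z' -> {0,1,3,5}, take 1 (4->1 ok)
  t6 'z' -> {0,1,3,5}, take 5 (1->5 ok)
  t7 'z' -> {0,1,3,5}, take 1 (5->1 ok)
  t8 'z' -> {0,1,3,5}, take 0 (1->0 ok)
  t9 'z' -> {0,1,3,5}, take 1 (0->1 ok)
  t10 'z' -> {0,1,3,5}, take 0 (1->0 ok)
  t11 'y' -> {4}, take 4 (0->4 ok)
  t12 'y' -> {4}, take 4 (4->4 ok)
  t13 'z' -> {0,1,3,5}, take 5 (4->5 ok)
  t14 'x' -> {2}, take 2 (5->2 ok)
  t15 'y' -> {4}, take 4 (2->4 ok)
  t16 'z' -> {0,1,3,5}, take 1 (4->1 ok)
  t17 'z' -> {0,1,3,5}, take 3 (1->3 ok)
  t18 'x' -> {2}, take 2 (3->2 ok)
  t19 'z' -> {0,1,3,5}, take 3 (2->3 ok)
  t20 'y' -> {4}, take 4 (3->4 ok)
  t21 'z' -> {0,1,3,5}, take 1 (4->1 ok)
  t22 'z' -> {0,1,3,5}, take 5 (1->5 ok)
  t23 'z' -> {0,1,3,5}, take 1 (5->1 ok)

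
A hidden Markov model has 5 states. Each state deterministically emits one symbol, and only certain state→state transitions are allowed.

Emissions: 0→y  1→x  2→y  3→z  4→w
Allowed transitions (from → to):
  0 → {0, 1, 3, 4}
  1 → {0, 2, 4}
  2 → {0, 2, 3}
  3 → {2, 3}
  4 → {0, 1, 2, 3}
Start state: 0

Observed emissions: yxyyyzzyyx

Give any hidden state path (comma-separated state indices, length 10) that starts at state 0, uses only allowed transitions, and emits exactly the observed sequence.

0,1,2,2,0,3,3,2,0,1

  t0 'y' -> {0,2}, take 0 (start)
  t1 'x' -> {1}, take 1 (0->1 ok)
  t2 'y' -> {0,2}, take 2 (1->2 ok)
  t3 'y' -> {0,2}, take 2 (2->2 ok)
  t4 'y' -> {0,2}, take 0 (2->0 ok)
  t5 'z' -> {3}, take 3 (0->3 ok)
  t6 'z' -> {3}, take 3 (3->3 ok)
  t7 'y' -> {0,2}, take 2 (3->2 ok)
  t8 'y' -> {0,2}, take 0 (2->0 ok)
  t9 'x' -> {1}, take 1 (0->1 ok)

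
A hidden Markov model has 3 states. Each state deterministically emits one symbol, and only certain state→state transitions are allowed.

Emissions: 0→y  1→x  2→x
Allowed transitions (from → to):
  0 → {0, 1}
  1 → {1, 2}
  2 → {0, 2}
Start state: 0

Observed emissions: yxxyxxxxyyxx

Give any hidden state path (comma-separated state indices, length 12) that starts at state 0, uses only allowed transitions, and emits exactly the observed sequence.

0,1,2,0,1,1,2,2,0,0,1,1

  t0 'y' -> {0}, take 0 (start)
  t1 'x' -> {1,2}, take 1 (0->1 ok)
  t2 'x' -> {1,2}, take 2 (1->2 ok)
  t3 'y' -> {0}, take 0 (2->0 ok)
  t4 'x' -> {1,2}, take 1 (0->1 ok)
  t5 'x' -> {1,2}, take 1 (1->1 ok)
  t6 'x' -> {1,2}, take 2 (1->2 ok)
  t7 'x' -> {1,2}, take 2 (2->2 ok)
  t8 'y' -> {0}, take 0 (2->0 ok)
  t9 'y' -> {0}, take 0 (0->0 ok)
  t10 'x' -> {1,2}, take 1 (0->1 ok)
  t11 'x' -> {1,2}, take 1 (1->1 ok)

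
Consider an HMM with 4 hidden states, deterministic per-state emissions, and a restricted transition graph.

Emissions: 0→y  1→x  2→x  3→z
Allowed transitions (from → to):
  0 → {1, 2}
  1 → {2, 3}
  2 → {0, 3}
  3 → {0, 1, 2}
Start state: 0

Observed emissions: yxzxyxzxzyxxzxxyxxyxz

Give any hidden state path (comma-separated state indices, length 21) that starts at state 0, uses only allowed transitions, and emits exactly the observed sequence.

  [0] y  {0}  => 0  start
  [1] x  {1,2}  => 2  0->2 ok
  [2] z  {3}  => 3  2->3 ok
  [3] x  {1,2}  => 2  3->2 ok
  [4] y  {0}  => 0  2->0 ok
  [5] x  {1,2}  => 1  0->1 ok
  [6] z  {3}  => 3  1->3 ok
  [7] x  {1,2}  => 2  3->2 ok
  [8] z  {3}  => 3  2->3 ok
  [9] y  {0}  => 0  3->0 ok
  [10] x  {1,2}  => 1  0->1 ok
  [11] x  {1,2}  => 2  1->2 ok
  [12] z  {3}  => 3  2->3 ok
  [13] x  {1,2}  => 1  3->1 ok
  [14] x  {1,2}  => 2  1->2 ok
  [15] y  {0}  => 0  2->0 ok
  [16] x  {1,2}  => 1  0->1 ok
  [17] x  {1,2}  => 2  1->2 ok
  [18] y  {0}  => 0  2->0 ok
  [19] x  {1,2}  => 1  0->1 ok
  [20] z  {3}  => 3  1->3 ok

0,2,3,2,0,1,3,2,3,0,1,2,3,1,2,0,1,2,0,1,3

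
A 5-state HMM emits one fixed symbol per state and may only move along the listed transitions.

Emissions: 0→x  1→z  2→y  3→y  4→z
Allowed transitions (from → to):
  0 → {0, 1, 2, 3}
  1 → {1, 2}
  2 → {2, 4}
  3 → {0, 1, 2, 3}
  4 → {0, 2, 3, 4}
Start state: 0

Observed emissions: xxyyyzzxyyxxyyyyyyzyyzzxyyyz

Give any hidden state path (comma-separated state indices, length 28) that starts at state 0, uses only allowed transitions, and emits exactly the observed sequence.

0,0,3,2,2,4,4,0,3,3,0,0,2,2,2,2,2,2,4,3,2,4,4,0,3,3,2,4

  pos 0: x in {0}, choose 0; start
  pos 1: x in {0}, choose 0; 0->0 ok
  pos 2: y in {2,3}, choose 3; 0->3 ok
  pos 3: y in {2,3}, choose 2; 3->2 ok
  pos 4: y in {2,3}, choose 2; 2->2 ok
  pos 5: z in {1,4}, choose 4; 2->4 ok
  pos 6: z in {1,4}, choose 4; 4->4 ok
  pos 7: x in {0}, choose 0; 4->0 ok
  pos 8: y in {2,3}, choose 3; 0->3 ok
  pos 9: y in {2,3}, choose 3; 3->3 ok
  pos 10: x in {0}, choose 0; 3->0 ok
  pos 11: x in {0}, choose 0; 0->0 ok
  pos 12: y in {2,3}, choose 2; 0->2 ok
  pos 13: y in {2,3}, choose 2; 2->2 ok
  pos 14: y in {2,3}, choose 2; 2->2 ok
  pos 15: y in {2,3}, choose 2; 2->2 ok
  pos 16: y in {2,3}, choose 2; 2->2 ok
  pos 17: y in {2,3}, choose 2; 2->2 ok
  pos 18: z in {1,4}, choose 4; 2->4 ok
  pos 19: y in {2,3}, choose 3; 4->3 ok
  pos 20: y in {2,3}, choose 2; 3->2 ok
  pos 21: z in {1,4}, choose 4; 2->4 ok
  pos 22: z in {1,4}, choose 4; 4->4 ok
  pos 23: x in {0}, choose 0; 4->0 ok
  pos 24: y in {2,3}, choose 3; 0->3 ok
  pos 25: y in {2,3}, choose 3; 3->3 ok
  pos 26: y in {2,3}, choose 2; 3->2 ok
  pos 27: z in {1,4}, choose 4; 2->4 ok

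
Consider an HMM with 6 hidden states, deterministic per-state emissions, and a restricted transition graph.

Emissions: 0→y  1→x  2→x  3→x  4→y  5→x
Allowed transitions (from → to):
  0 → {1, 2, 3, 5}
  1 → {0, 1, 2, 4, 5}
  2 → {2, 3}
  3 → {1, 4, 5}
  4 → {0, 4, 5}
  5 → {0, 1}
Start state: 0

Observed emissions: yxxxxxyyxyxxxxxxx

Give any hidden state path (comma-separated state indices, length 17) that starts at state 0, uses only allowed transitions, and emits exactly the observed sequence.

  t0 'y' -> {0,4}, take 0 (start)
  t1 'x' -> {1,2,3,5}, take 2 (0->2 ok)
  t2 'x' -> {1,2,3,5}, take 3 (2->3 ok)
  t3 'x' -> {1,2,3,5}, take 1 (3->1 ok)
  t4 'x' -> {1,2,3,5}, take 2 (1->2 ok)
  t5 'x' -> {1,2,3,5}, take 3 (2->3 ok)
  t6 'y' -> {0,4}, take 4 (3->4 ok)
  t7 'y' -> {0,4}, take 4 (4->4 ok)
  t8 'x' -> {1,2,3,5}, take 5 (4->5 ok)
  t9 'y' -> {0,4}, take 0 (5->0 ok)
  t10 'x' -> {1,2,3,5}, take 2 (0->2 ok)
  t11 'x' -> {1,2,3,5}, take 2 (2->2 ok)
  t12 'x' -> {1,2,3,5}, take 2 (2->2 ok)
  t13 'x' -> {1,2,3,5}, take 2 (2->2 ok)
  t14 'x' -> {1,2,3,5}, take 2 (2->2 ok)
  t15 'x' -> {1,2,3,5}, take 3 (2->3 ok)
  t16 'x' -> {1,2,3,5}, take 1 (3->1 ok)

0,2,3,1,2,3,4,4,5,0,2,2,2,2,2,3,1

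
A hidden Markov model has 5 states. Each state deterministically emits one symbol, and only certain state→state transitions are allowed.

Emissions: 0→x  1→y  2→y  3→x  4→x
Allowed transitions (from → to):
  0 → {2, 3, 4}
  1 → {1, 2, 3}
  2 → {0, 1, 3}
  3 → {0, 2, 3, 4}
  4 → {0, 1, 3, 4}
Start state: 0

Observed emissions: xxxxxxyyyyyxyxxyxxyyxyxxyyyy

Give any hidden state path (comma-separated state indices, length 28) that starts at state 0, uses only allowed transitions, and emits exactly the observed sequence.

0,3,4,0,3,4,1,1,1,1,1,3,2,0,3,2,0,4,1,2,3,2,3,4,1,2,1,2

  [0] x  {0,3,4}  => 0  start
  [1] x  {0,3,4}  => 3  0->3 ok
  [2] x  {0,3,4}  => 4  3->4 ok
  [3] x  {0,3,4}  => 0  4->0 ok
  [4] x  {0,3,4}  => 3  0->3 ok
  [5] x  {0,3,4}  => 4  3->4 ok
  [6] y  {1,2}  => 1  4->1 ok
  [7] y  {1,2}  => 1  1->1 ok
  [8] y  {1,2}  => 1  1->1 ok
  [9] y  {1,2}  => 1  1->1 ok
  [10] y  {1,2}  => 1  1->1 ok
  [11] x  {0,3,4}  => 3  1->3 ok
  [12] y  {1,2}  => 2  3->2 ok
  [13] x  {0,3,4}  => 0  2->0 ok
  [14] x  {0,3,4}  => 3  0->3 ok
  [15] y  {1,2}  => 2  3->2 ok
  [16] x  {0,3,4}  => 0  2->0 ok
  [17] x  {0,3,4}  => 4  0->4 ok
  [18] y  {1,2}  => 1  4->1 ok
  [19] y  {1,2}  => 2  1->2 ok
  [20] x  {0,3,4}  => 3  2->3 ok
  [21] y  {1,2}  => 2  3->2 ok
  [22] x  {0,3,4}  => 3  2->3 ok
  [23] x  {0,3,4}  => 4  3->4 ok
  [24] y  {1,2}  => 1  4->1 ok
  [25] y  {1,2}  => 2  1->2 ok
  [26] y  {1,2}  => 1  2->1 ok
  [27] y  {1,2}  => 2  1->2 ok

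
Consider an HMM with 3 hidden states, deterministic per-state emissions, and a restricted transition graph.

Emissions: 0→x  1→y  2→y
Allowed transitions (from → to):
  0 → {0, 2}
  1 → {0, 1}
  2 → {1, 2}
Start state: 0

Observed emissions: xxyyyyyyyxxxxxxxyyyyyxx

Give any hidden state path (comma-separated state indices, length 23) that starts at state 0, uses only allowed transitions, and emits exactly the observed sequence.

0,0,2,2,2,2,2,2,1,0,0,0,0,0,0,0,2,2,2,2,1,0,0

  [0] x  {0}  => 0  start
  [1] x  {0}  => 0  0->0 ok
  [2] y  {1,2}  => 2  0->2 ok
  [3] y  {1,2}  => 2  2->2 ok
  [4] y  {1,2}  => 2  2->2 ok
  [5] y  {1,2}  => 2  2->2 ok
  [6] y  {1,2}  => 2  2->2 ok
  [7] y  {1,2}  => 2  2->2 ok
  [8] y  {1,2}  => 1  2->1 ok
  [9] x  {0}  => 0  1->0 ok
  [10] x  {0}  => 0  0->0 ok
  [11] x  {0}  => 0  0->0 ok
  [12] x  {0}  => 0  0->0 ok
  [13] x  {0}  => 0  0->0 ok
  [14] x  {0}  => 0  0->0 ok
  [15] x  {0}  => 0  0->0 ok
  [16] y  {1,2}  => 2  0->2 ok
  [17] y  {1,2}  => 2  2->2 ok
  [18] y  {1,2}  => 2  2->2 ok
  [19] y  {1,2}  => 2  2->2 ok
  [20] y  {1,2}  => 1  2->1 ok
  [21] x  {0}  => 0  1->0 ok
  [22] x  {0}  => 0  0->0 ok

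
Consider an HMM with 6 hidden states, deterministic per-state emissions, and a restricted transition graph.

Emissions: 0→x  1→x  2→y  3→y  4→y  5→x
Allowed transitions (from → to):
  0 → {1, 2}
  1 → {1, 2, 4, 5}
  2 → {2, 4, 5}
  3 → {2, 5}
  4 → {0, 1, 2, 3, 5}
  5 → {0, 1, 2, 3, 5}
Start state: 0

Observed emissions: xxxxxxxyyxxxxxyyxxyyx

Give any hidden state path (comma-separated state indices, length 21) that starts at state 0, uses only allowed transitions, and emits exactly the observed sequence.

0,1,1,1,1,5,0,2,2,5,0,1,5,5,2,4,5,1,2,4,5

  pos 0: x in {0,1,5}, choose 0; start
  pos 1: x in {0,1,5}, choose 1; 0->1 ok
  pos 2: x in {0,1,5}, choose 1; 1->1 ok
  pos 3: x in {0,1,5}, choose 1; 1->1 ok
  pos 4: x in {0,1,5}, choose 1; 1->1 ok
  pos 5: x in {0,1,5}, choose 5; 1->5 ok
  pos 6: x in {0,1,5}, choose 0; 5->0 ok
  pos 7: y in {2,3,4}, choose 2; 0->2 ok
  pos 8: y in {2,3,4}, choose 2; 2->2 ok
  pos 9: x in {0,1,5}, choose 5; 2->5 ok
  pos 10: x in {0,1,5}, choose 0; 5->0 ok
  pos 11: x in {0,1,5}, choose 1; 0->1 ok
  pos 12: x in {0,1,5}, choose 5; 1->5 ok
  pos 13: x in {0,1,5}, choose 5; 5->5 ok
  pos 14: y in {2,3,4}, choose 2; 5->2 ok
  pos 15: y in {2,3,4}, choose 4; 2->4 ok
  pos 16: x in {0,1,5}, choose 5; 4->5 ok
  pos 17: x in {0,1,5}, choose 1; 5->1 ok
  pos 18: y in {2,3,4}, choose 2; 1->2 ok
  pos 19: y in {2,3,4}, choose 4; 2->4 ok
  pos 20: x in {0,1,5}, choose 5; 4->5 ok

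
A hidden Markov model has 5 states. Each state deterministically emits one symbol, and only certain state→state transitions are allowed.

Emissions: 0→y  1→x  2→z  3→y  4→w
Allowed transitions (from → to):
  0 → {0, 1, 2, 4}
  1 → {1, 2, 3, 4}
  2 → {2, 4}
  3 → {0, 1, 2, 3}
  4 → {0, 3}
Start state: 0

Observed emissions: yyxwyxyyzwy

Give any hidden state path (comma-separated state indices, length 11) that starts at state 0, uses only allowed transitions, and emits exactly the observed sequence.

  t0 'y' -> {0,3}, take 0 (start)
  t1 'y' -> {0,3}, take 0 (0->0 ok)
  t2 'x' -> {1}, take 1 (0->1 ok)
  t3 'w' -> {4}, take 4 (1->4 ok)
  t4 'y' -> {0,3}, take 0 (4->0 ok)
  t5 'x' -> {1}, take 1 (0->1 ok)
  t6 'y' -> {0,3}, take 3 (1->3 ok)
  t7 'y' -> {0,3}, take 0 (3->0 ok)
  t8 'z' -> {2}, take 2 (0->2 ok)
  t9 'w' -> {4}, take 4 (2->4 ok)
  t10 'y' -> {0,3}, take 0 (4->0 ok)

0,0,1,4,0,1,3,0,2,4,0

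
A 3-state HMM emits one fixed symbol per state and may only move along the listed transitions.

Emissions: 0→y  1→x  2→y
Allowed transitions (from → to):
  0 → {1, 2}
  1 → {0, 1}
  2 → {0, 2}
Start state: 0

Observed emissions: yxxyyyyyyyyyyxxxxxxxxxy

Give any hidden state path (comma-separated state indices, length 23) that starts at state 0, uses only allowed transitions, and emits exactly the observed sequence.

0,1,1,0,2,2,0,2,2,2,2,2,0,1,1,1,1,1,1,1,1,1,0

  pos 0: y in {0,2}, choose 0; start
  pos 1: x in {1}, choose 1; 0->1 ok
  pos 2: x in {1}, choose 1; 1->1 ok
  pos 3: y in {0,2}, choose 0; 1->0 ok
  pos 4: y in {0,2}, choose 2; 0->2 ok
  pos 5: y in {0,2}, choose 2; 2->2 ok
  pos 6: y in {0,2}, choose 0; 2->0 ok
  pos 7: y in {0,2}, choose 2; 0->2 ok
  pos 8: y in {0,2}, choose 2; 2->2 ok
  pos 9: y in {0,2}, choose 2; 2->2 ok
  pos 10: y in {0,2}, choose 2; 2->2 ok
  pos 11: y in {0,2}, choose 2; 2->2 ok
  pos 12: y in {0,2}, choose 0; 2->0 ok
  pos 13: x in {1}, choose 1; 0->1 ok
  pos 14: x in {1}, choose 1; 1->1 ok
  pos 15: x in {1}, choose 1; 1->1 ok
  pos 16: x in {1}, choose 1; 1->1 ok
  pos 17: x in {1}, choose 1; 1->1 ok
  pos 18: x in {1}, choose 1; 1->1 ok
  pos 19: x in {1}, choose 1; 1->1 ok
  pos 20: x in {1}, choose 1; 1->1 ok
  pos 21: x in {1}, choose 1; 1->1 ok
  pos 22: y in {0,2}, choose 0; 1->0 ok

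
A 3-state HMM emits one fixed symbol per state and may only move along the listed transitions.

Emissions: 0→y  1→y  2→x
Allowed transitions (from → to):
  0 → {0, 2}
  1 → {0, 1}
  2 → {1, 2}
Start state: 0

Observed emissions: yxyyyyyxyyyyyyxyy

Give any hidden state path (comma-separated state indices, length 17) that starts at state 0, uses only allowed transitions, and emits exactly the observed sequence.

0,2,1,1,1,0,0,2,1,1,1,0,0,0,2,1,1

  pos 0: y in {0,1}, choose 0; start
  pos 1: x in {2}, choose 2; 0->2 ok
  pos 2: y in {0,1}, choose 1; 2->1 ok
  pos 3: y in {0,1}, choose 1; 1->1 ok
  pos 4: y in {0,1}, choose 1; 1->1 ok
  pos 5: y in {0,1}, choose 0; 1->0 ok
  pos 6: y in {0,1}, choose 0; 0->0 ok
  pos 7: x in {2}, choose 2; 0->2 ok
  pos 8: y in {0,1}, choose 1; 2->1 ok
  pos 9: y in {0,1}, choose 1; 1->1 ok
  pos 10: y in {0,1}, choose 1; 1->1 ok
  pos 11: y in {0,1}, choose 0; 1->0 ok
  pos 12: y in {0,1}, choose 0; 0->0 ok
  pos 13: y in {0,1}, choose 0; 0->0 ok
  pos 14: x in {2}, choose 2; 0->2 ok
  pos 15: y in {0,1}, choose 1; 2->1 ok
  pos 16: y in {0,1}, choose 1; 1->1 ok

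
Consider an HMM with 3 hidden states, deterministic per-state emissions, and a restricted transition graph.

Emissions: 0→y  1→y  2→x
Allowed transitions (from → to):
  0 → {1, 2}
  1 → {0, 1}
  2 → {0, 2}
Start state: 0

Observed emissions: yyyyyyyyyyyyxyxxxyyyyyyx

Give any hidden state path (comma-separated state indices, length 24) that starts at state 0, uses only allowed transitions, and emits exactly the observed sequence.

  t0 'y' -> {0,1}, take 0 (start)
  t1 'y' -> {0,1}, take 1 (0->1 ok)
  t2 'y' -> {0,1}, take 0 (1->0 ok)
  t3 'y' -> {0,1}, take 1 (0->1 ok)
  t4 'y' -> {0,1}, take 1 (1->1 ok)
  t5 'y' -> {0,1}, take 1 (1->1 ok)
  t6 'y' -> {0,1}, take 1 (1->1 ok)
  t7 'y' -> {0,1}, take 1 (1->1 ok)
  t8 'y' -> {0,1}, take 0 (1->0 ok)
  t9 'y' -> {0,1}, take 1 (0->1 ok)
  t10 'y' -> {0,1}, take 1 (1->1 ok)
  t11 'y' -> {0,1}, take 0 (1->0 ok)
  t12 'x' -> {2}, take 2 (0->2 ok)
  t13 'y' -> {0,1}, take 0 (2->0 ok)
  t14 'x' -> {2}, take 2 (0->2 ok)
  t15 'x' -> {2}, take 2 (2->2 ok)
  t16 'x' -> {2}, take 2 (2->2 ok)
  t17 'y' -> {0,1}, take 0 (2->0 ok)
  t18 'y' -> {0,1}, take 1 (0->1 ok)
  t19 'y' -> {0,1}, take 1 (1->1 ok)
  t20 'y' -> {0,1}, take 0 (1->0 ok)
  t21 'y' -> {0,1}, take 1 (0->1 ok)
  t22 'y' -> {0,1}, take 0 (1->0 ok)
  t23 'x' -> {2}, take 2 (0->2 ok)

0,1,0,1,1,1,1,1,0,1,1,0,2,0,2,2,2,0,1,1,0,1,0,2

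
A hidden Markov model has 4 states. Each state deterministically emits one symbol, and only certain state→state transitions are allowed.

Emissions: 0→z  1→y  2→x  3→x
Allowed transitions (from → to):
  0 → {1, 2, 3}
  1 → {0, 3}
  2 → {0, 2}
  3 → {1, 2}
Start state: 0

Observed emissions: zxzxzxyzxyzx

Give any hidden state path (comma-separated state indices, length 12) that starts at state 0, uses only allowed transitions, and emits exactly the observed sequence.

  [0] z  {0}  => 0  start
  [1] x  {2,3}  => 2  0->2 ok
  [2] z  {0}  => 0  2->0 ok
  [3] x  {2,3}  => 2  0->2 ok
  [4] z  {0}  => 0  2->0 ok
  [5] x  {2,3}  => 3  0->3 ok
  [6] y  {1}  => 1  3->1 ok
  [7] z  {0}  => 0  1->0 ok
  [8] x  {2,3}  => 3  0->3 ok
  [9] y  {1}  => 1  3->1 ok
  [10] z  {0}  => 0  1->0 ok
  [11] x  {2,3}  => 3  0->3 ok

0,2,0,2,0,3,1,0,3,1,0,3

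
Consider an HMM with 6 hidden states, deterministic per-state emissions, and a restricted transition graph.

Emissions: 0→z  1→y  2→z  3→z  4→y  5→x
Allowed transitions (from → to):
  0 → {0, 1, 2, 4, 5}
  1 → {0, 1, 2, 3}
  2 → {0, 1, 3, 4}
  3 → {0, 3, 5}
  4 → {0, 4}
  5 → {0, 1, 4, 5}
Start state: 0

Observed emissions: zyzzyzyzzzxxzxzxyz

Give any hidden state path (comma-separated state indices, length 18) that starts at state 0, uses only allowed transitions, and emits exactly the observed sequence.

0,4,0,0,4,0,4,0,2,3,5,5,0,5,0,5,1,0

  t0 'z' -> {0,2,3}, take 0 (start)
  t1 'y' -> {1,4}, take 4 (0->4 ok)
  t2 'z' -> {0,2,3}, take 0 (4->0 ok)
  t3 'z' -> {0,2,3}, take 0 (0->0 ok)
  t4 'y' -> {1,4}, take 4 (0->4 ok)
  t5 'z' -> {0,2,3}, take 0 (4->0 ok)
  t6 'y' -> {1,4}, take 4 (0->4 ok)
  t7 'z' -> {0,2,3}, take 0 (4->0 ok)
  t8 'z' -> {0,2,3}, take 2 (0->2 ok)
  t9 'z' -> {0,2,3}, take 3 (2->3 ok)
  t10 'x' -> {5}, take 5 (3->5 ok)
  t11 'x' -> {5}, take 5 (5->5 ok)
  t12 'z' -> {0,2,3}, take 0 (5->0 ok)
  t13 'x' -> {5}, take 5 (0->5 ok)
  t14 'z' -> {0,2,3}, take 0 (5->0 ok)
  t15 'x' -> {5}, take 5 (0->5 ok)
  t16 'y' -> {1,4}, take 1 (5->1 ok)
  t17 'z' -> {0,2,3}, take 0 (1->0 ok)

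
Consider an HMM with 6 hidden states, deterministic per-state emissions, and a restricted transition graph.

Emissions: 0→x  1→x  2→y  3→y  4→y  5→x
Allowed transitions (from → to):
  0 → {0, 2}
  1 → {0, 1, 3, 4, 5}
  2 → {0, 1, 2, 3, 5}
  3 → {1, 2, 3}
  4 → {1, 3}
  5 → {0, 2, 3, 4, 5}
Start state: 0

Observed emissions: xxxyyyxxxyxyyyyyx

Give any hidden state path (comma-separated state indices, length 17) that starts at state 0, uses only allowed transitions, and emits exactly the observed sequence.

0,0,0,2,3,2,0,0,0,2,1,3,3,3,3,3,1

  0: obs=x cand={0,1,5} pick 0 [start]
  1: obs=x cand={0,1,5} pick 0 [0->0 ok]
  2: obs=x cand={0,1,5} pick 0 [0->0 ok]
  3: obs=y cand={2,3,4} pick 2 [0->2 ok]
  4: obs=y cand={2,3,4} pick 3 [2->3 ok]
  5: obs=y cand={2,3,4} pick 2 [3->2 ok]
  6: obs=x cand={0,1,5} pick 0 [2->0 ok]
  7: obs=x cand={0,1,5} pick 0 [0->0 ok]
  8: obs=x cand={0,1,5} pick 0 [0->0 ok]
  9: obs=y cand={2,3,4} pick 2 [0->2 ok]
  10: obs=x cand={0,1,5} pick 1 [2->1 ok]
  11: obs=y cand={2,3,4} pick 3 [1->3 ok]
  12: obs=y cand={2,3,4} pick 3 [3->3 ok]
  13: obs=y cand={2,3,4} pick 3 [3->3 ok]
  14: obs=y cand={2,3,4} pick 3 [3->3 ok]
  15: obs=y cand={2,3,4} pick 3 [3->3 ok]
  16: obs=x cand={0,1,5} pick 1 [3->1 ok]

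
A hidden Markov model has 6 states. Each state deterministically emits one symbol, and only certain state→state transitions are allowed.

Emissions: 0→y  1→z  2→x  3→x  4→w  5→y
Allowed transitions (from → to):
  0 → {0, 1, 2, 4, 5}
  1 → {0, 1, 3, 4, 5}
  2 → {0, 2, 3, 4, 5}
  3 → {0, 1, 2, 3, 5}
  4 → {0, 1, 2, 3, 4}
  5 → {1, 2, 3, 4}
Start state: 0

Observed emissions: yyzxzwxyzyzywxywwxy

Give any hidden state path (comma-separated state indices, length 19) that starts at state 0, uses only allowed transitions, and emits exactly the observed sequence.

  t0 'y' -> {0,5}, take 0 (start)
  t1 'y' -> {0,5}, take 5 (0->5 ok)
  t2 'z' -> {1}, take 1 (5->1 ok)
  t3 'x' -> {2,3}, take 3 (1->3 ok)
  t4 'z' -> {1}, take 1 (3->1 ok)
  t5 'w' -> {4}, take 4 (1->4 ok)
  t6 'x' -> {2,3}, take 2 (4->2 ok)
  t7 'y' -> {0,5}, take 0 (2->0 ok)
  t8 'z' -> {1}, take 1 (0->1 ok)
  t9 'y' -> {0,5}, take 0 (1->0 ok)
  t10 'z' -> {1}, take 1 (0->1 ok)
  t11 'y' -> {0,5}, take 5 (1->5 ok)
  t12 'w' -> {4}, take 4 (5->4 ok)
  t13 'x' -> {2,3}, take 2 (4->2 ok)
  t14 'y' -> {0,5}, take 0 (2->0 ok)
  t15 'w' -> {4}, take 4 (0->4 ok)
  t16 'w' -> {4}, take 4 (4->4 ok)
  t17 'x' -> {2,3}, take 2 (4->2 ok)
  t18 'y' -> {0,5}, take 0 (2->0 ok)

0,5,1,3,1,4,2,0,1,0,1,5,4,2,0,4,4,2,0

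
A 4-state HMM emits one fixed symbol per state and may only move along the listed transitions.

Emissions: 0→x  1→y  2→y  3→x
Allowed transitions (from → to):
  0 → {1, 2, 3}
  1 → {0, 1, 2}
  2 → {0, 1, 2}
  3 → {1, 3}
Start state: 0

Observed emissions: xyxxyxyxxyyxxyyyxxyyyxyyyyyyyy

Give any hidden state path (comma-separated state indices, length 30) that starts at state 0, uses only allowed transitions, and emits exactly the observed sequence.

  pos 0: x in {0,3}, choose 0; start
  pos 1: y in {1,2}, choose 1; 0->1 ok
  pos 2: x in {0,3}, choose 0; 1->0 ok
  pos 3: x in {0,3}, choose 3; 0->3 ok
  pos 4: y in {1,2}, choose 1; 3->1 ok
  pos 5: x in {0,3}, choose 0; 1->0 ok
  pos 6: y in {1,2}, choose 2; 0->2 ok
  pos 7: x in {0,3}, choose 0; 2->0 ok
  pos 8: x in {0,3}, choose 3; 0->3 ok
  pos 9: y in {1,2}, choose 1; 3->1 ok
  pos 10: y in {1,2}, choose 1; 1->1 ok
  pos 11: x in {0,3}, choose 0; 1->0 ok
  pos 12: x in {0,3}, choose 3; 0->3 ok
  pos 13: y in {1,2}, choose 1; 3->1 ok
  pos 14: y in {1,2}, choose 2; 1->2 ok
  pos 15: y in {1,2}, choose 2; 2->2 ok
  pos 16: x in {0,3}, choose 0; 2->0 ok
  pos 17: x in {0,3}, choose 3; 0->3 ok
  pos 18: y in {1,2}, choose 1; 3->1 ok
  pos 19: y in {1,2}, choose 2; 1->2 ok
  pos 20: y in {1,2}, choose 1; 2->1 ok
  pos 21: x in {0,3}, choose 0; 1->0 ok
  pos 22: y in {1,2}, choose 1; 0->1 ok
  pos 23: y in {1,2}, choose 2; 1->2 ok
  pos 24: y in {1,2}, choose 2; 2->2 ok
  pos 25: y in {1,2}, choose 2; 2->2 ok
  pos 26: y in {1,2}, choose 1; 2->1 ok
  pos 27: y in {1,2}, choose 2; 1->2 ok
  pos 28: y in {1,2}, choose 2; 2->2 ok
  pos 29: y in {1,2}, choose 2; 2->2 ok

0,1,0,3,1,0,2,0,3,1,1,0,3,1,2,2,0,3,1,2,1,0,1,2,2,2,1,2,2,2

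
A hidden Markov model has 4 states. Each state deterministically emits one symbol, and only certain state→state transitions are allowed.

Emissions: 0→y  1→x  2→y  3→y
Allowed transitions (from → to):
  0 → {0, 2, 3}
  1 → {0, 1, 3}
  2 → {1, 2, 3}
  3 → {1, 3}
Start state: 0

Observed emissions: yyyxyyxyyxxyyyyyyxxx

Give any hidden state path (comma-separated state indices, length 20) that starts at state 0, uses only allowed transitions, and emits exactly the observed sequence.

  t0 'y' -> {0,2,3}, take 0 (start)
  t1 'y' -> {0,2,3}, take 2 (0->2 ok)
  t2 'y' -> {0,2,3}, take 3 (2->3 ok)
  t3 'x' -> {1}, take 1 (3->1 ok)
  t4 'y' -> {0,2,3}, take 3 (1->3 ok)
  t5 'y' -> {0,2,3}, take 3 (3->3 ok)
  t6 'x' -> {1}, take 1 (3->1 ok)
  t7 'y' -> {0,2,3}, take 0 (1->0 ok)
  t8 'y' -> {0,2,3}, take 3 (0->3 ok)
  t9 'x' -> {1}, take 1 (3->1 ok)
  t10 'x' -> {1}, take 1 (1->1 ok)
  t11 'y' -> {0,2,3}, take 3 (1->3 ok)
  t12 'y' -> {0,2,3}, take 3 (3->3 ok)
  t13 'y' -> {0,2,3}, take 3 (3->3 ok)
  t14 'y' -> {0,2,3}, take 3 (3->3 ok)
  t15 'y' -> {0,2,3}, take 3 (3->3 ok)
  t16 'y' -> {0,2,3}, take 3 (3->3 ok)
  t17 'x' -> {1}, take 1 (3->1 ok)
  t18 'x' -> {1}, take 1 (1->1 ok)
  t19 'x' -> {1}, take 1 (1->1 ok)

0,2,3,1,3,3,1,0,3,1,1,3,3,3,3,3,3,1,1,1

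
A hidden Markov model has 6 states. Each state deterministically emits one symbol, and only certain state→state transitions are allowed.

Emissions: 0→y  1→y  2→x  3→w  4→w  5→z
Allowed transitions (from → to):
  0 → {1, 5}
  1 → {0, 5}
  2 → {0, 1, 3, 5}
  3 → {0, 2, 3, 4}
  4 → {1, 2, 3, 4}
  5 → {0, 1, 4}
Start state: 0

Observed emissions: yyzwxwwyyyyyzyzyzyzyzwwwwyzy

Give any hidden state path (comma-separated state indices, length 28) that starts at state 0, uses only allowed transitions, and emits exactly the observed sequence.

0,1,5,4,2,3,3,0,1,0,1,0,5,0,5,1,5,1,5,1,5,4,4,4,4,1,5,0

  [0] y  {0,1}  => 0  start
  [1] y  {0,1}  => 1  0->1 ok
  [2] z  {5}  => 5  1->5 ok
  [3] w  {3,4}  => 4  5->4 ok
  [4] x  {2}  => 2  4->2 ok
  [5] w  {3,4}  => 3  2->3 ok
  [6] w  {3,4}  => 3  3->3 ok
  [7] y  {0,1}  => 0  3->0 ok
  [8] y  {0,1}  => 1  0->1 ok
  [9] y  {0,1}  => 0  1->0 ok
  [10] y  {0,1}  => 1  0->1 ok
  [11] y  {0,1}  => 0  1->0 ok
  [12] z  {5}  => 5  0->5 ok
  [13] y  {0,1}  => 0  5->0 ok
  [14] z  {5}  => 5  0->5 ok
  [15] y  {0,1}  => 1  5->1 ok
  [16] z  {5}  => 5  1->5 ok
  [17] y  {0,1}  => 1  5->1 ok
  [18] z  {5}  => 5  1->5 ok
  [19] y  {0,1}  => 1  5->1 ok
  [20] z  {5}  => 5  1->5 ok
  [21] w  {3,4}  => 4  5->4 ok
  [22] w  {3,4}  => 4  4->4 ok
  [23] w  {3,4}  => 4  4->4 ok
  [24] w  {3,4}  => 4  4->4 ok
  [25] y  {0,1}  => 1  4->1 ok
  [26] z  {5}  => 5  1->5 ok
  [27] y  {0,1}  => 0  5->0 ok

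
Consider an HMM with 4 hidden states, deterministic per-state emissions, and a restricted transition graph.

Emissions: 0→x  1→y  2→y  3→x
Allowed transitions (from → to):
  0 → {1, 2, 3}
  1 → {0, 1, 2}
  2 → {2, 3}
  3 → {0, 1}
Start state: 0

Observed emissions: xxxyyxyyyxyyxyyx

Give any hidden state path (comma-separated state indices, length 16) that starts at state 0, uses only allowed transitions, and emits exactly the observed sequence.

  pos 0: x in {0,3}, choose 0; start
  pos 1: x in {0,3}, choose 3; 0->3 ok
  pos 2: x in {0,3}, choose 0; 3->0 ok
  pos 3: y in {1,2}, choose 1; 0->1 ok
  pos 4: y in {1,2}, choose 2; 1->2 ok
  pos 5: x in {0,3}, choose 3; 2->3 ok
  pos 6: y in {1,2}, choose 1; 3->1 ok
  pos 7: y in {1,2}, choose 1; 1->1 ok
  pos 8: y in {1,2}, choose 1; 1->1 ok
  pos 9: x in {0,3}, choose 0; 1->0 ok
  pos 10: y in {1,2}, choose 1; 0->1 ok
  pos 11: y in {1,2}, choose 1; 1->1 ok
  pos 12: x in {0,3}, choose 0; 1->0 ok
  pos 13: y in {1,2}, choose 1; 0->1 ok
  pos 14: y in {1,2}, choose 2; 1->2 ok
  pos 15: x in {0,3}, choose 3; 2->3 ok

0,3,0,1,2,3,1,1,1,0,1,1,0,1,2,3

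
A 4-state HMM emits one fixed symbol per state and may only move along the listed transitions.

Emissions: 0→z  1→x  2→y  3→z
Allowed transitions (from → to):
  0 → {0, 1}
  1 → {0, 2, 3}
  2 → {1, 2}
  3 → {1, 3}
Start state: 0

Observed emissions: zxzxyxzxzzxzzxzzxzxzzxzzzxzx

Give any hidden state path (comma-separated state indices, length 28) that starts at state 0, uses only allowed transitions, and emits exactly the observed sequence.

0,1,3,1,2,1,3,1,3,3,1,0,0,1,0,0,1,0,1,3,3,1,0,0,0,1,3,1

  [0] z  {0,3}  => 0  start
  [1] x  {1}  => 1  0->1 ok
  [2] z  {0,3}  => 3  1->3 ok
  [3] x  {1}  => 1  3->1 ok
  [4] y  {2}  => 2  1->2 ok
  [5] x  {1}  => 1  2->1 ok
  [6] z  {0,3}  => 3  1->3 ok
  [7] x  {1}  => 1  3->1 ok
  [8] z  {0,3}  => 3  1->3 ok
  [9] z  {0,3}  => 3  3->3 ok
  [10] x  {1}  => 1  3->1 ok
  [11] z  {0,3}  => 0  1->0 ok
  [12] z  {0,3}  => 0  0->0 ok
  [13] x  {1}  => 1  0->1 ok
  [14] z  {0,3}  => 0  1->0 ok
  [15] z  {0,3}  => 0  0->0 ok
  [16] x  {1}  => 1  0->1 ok
  [17] z  {0,3}  => 0  1->0 ok
  [18] x  {1}  => 1  0->1 ok
  [19] z  {0,3}  => 3  1->3 ok
  [20] z  {0,3}  => 3  3->3 ok
  [21] x  {1}  => 1  3->1 ok
  [22] z  {0,3}  => 0  1->0 ok
  [23] z  {0,3}  => 0  0->0 ok
  [24] z  {0,3}  => 0  0->0 ok
  [25] x  {1}  => 1  0->1 ok
  [26] z  {0,3}  => 3  1->3 ok
  [27] x  {1}  => 1  3->1 ok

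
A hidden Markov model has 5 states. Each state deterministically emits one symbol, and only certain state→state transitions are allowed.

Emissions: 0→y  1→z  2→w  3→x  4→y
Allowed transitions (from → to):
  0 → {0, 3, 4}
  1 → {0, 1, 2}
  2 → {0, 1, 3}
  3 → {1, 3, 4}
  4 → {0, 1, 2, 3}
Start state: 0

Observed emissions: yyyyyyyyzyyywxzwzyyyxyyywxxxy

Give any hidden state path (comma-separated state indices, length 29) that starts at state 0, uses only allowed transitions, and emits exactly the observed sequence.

  pos 0: y in {0,4}, choose 0; start
  pos 1: y in {0,4}, choose 4; 0->4 ok
  pos 2: y in {0,4}, choose 0; 4->0 ok
  pos 3: y in {0,4}, choose 0; 0->0 ok
  pos 4: y in {0,4}, choose 0; 0->0 ok
  pos 5: y in {0,4}, choose 0; 0->0 ok
  pos 6: y in {0,4}, choose 0; 0->0 ok
  pos 7: y in {0,4}, choose 4; 0->4 ok
  pos 8: z in {1}, choose 1; 4->1 ok
  pos 9: y in {0,4}, choose 0; 1->0 ok
  pos 10: y in {0,4}, choose 0; 0->0 ok
  pos 11: y in {0,4}, choose 4; 0->4 ok
  pos 12: w in {2}, choose 2; 4->2 ok
  pos 13: x in {3}, choose 3; 2->3 ok
  pos 14: z in {1}, choose 1; 3->1 ok
  pos 15: w in {2}, choose 2; 1->2 ok
  pos 16: z in {1}, choose 1; 2->1 ok
  pos 17: y in {0,4}, choose 0; 1->0 ok
  pos 18: y in {0,4}, choose 0; 0->0 ok
  pos 19: y in {0,4}, choose 4; 0->4 ok
  pos 20: x in {3}, choose 3; 4->3 ok
  pos 21: y in {0,4}, choose 4; 3->4 ok
  pos 22: y in {0,4}, choose 0; 4->0 ok
  pos 23: y in {0,4}, choose 4; 0->4 ok
  pos 24: w in {2}, choose 2; 4->2 ok
  pos 25: x in {3}, choose 3; 2->3 ok
  pos 26: x in {3}, choose 3; 3->3 ok
  pos 27: x in {3}, choose 3; 3->3 ok
  pos 28: y in {0,4}, choose 4; 3->4 ok

0,4,0,0,0,0,0,4,1,0,0,4,2,3,1,2,1,0,0,4,3,4,0,4,2,3,3,3,4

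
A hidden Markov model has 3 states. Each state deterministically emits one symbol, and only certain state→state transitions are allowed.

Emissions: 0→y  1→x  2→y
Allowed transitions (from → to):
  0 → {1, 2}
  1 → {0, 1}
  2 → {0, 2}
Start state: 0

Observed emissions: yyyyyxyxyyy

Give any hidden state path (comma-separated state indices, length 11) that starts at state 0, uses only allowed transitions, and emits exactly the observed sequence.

  [0] y  {0,2}  => 0  start
  [1] y  {0,2}  => 2  0->2 ok
  [2] y  {0,2}  => 2  2->2 ok
  [3] y  {0,2}  => 2  2->2 ok
  [4] y  {0,2}  => 0  2->0 ok
  [5] x  {1}  => 1  0->1 ok
  [6] y  {0,2}  => 0  1->0 ok
  [7] x  {1}  => 1  0->1 ok
  [8] y  {0,2}  => 0  1->0 ok
  [9] y  {0,2}  => 2  0->2 ok
  [10] y  {0,2}  => 0  2->0 ok

0,2,2,2,0,1,0,1,0,2,0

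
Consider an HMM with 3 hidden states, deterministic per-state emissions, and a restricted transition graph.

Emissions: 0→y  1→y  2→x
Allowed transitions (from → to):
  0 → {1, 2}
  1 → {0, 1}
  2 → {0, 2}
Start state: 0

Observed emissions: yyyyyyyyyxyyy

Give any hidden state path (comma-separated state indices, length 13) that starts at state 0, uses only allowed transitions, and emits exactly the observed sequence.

  pos 0: y in {0,1}, choose 0; start
  pos 1: y in {0,1}, choose 1; 0->1 ok
  pos 2: y in {0,1}, choose 1; 1->1 ok
  pos 3: y in {0,1}, choose 0; 1->0 ok
  pos 4: y in {0,1}, choose 1; 0->1 ok
  pos 5: y in {0,1}, choose 1; 1->1 ok
  pos 6: y in {0,1}, choose 0; 1->0 ok
  pos 7: y in {0,1}, choose 1; 0->1 ok
  pos 8: y in {0,1}, choose 0; 1->0 ok
  pos 9: x in {2}, choose 2; 0->2 ok
  pos 10: y in {0,1}, choose 0; 2->0 ok
  pos 11: y in {0,1}, choose 1; 0->1 ok
  pos 12: y in {0,1}, choose 0; 1->0 ok

0,1,1,0,1,1,0,1,0,2,0,1,0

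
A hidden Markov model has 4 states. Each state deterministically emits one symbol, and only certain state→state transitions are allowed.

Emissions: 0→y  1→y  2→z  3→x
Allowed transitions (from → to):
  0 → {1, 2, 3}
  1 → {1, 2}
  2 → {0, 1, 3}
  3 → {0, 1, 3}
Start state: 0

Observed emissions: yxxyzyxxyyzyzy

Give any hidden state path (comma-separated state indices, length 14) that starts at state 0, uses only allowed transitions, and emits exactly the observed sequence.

0,3,3,1,2,0,3,3,1,1,2,1,2,0

  pos 0: y in {0,1}, choose 0; start
  pos 1: x in {3}, choose 3; 0->3 ok
  pos 2: x in {3}, choose 3; 3->3 ok
  pos 3: y in {0,1}, choose 1; 3->1 ok
  pos 4: z in {2}, choose 2; 1->2 ok
  pos 5: y in {0,1}, choose 0; 2->0 ok
  pos 6: x in {3}, choose 3; 0->3 ok
  pos 7: x in {3}, choose 3; 3->3 ok
  pos 8: y in {0,1}, choose 1; 3->1 ok
  pos 9: y in {0,1}, choose 1; 1->1 ok
  pos 10: z in {2}, choose 2; 1->2 ok
  pos 11: y in {0,1}, choose 1; 2->1 ok
  pos 12: z in {2}, choose 2; 1->2 ok
  pos 13: y in {0,1}, choose 0; 2->0 ok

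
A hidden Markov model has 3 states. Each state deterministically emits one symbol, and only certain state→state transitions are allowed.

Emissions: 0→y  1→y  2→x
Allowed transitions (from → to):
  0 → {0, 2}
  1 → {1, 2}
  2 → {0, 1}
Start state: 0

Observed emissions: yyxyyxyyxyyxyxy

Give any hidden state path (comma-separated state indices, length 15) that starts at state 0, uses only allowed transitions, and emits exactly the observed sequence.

0,0,2,0,0,2,1,1,2,0,0,2,0,2,1

  pos 0: y in {0,1}, choose 0; start
  pos 1: y in {0,1}, choose 0; 0->0 ok
  pos 2: x in {2}, choose 2; 0->2 ok
  pos 3: y in {0,1}, choose 0; 2->0 ok
  pos 4: y in {0,1}, choose 0; 0->0 ok
  pos 5: x in {2}, choose 2; 0->2 ok
  pos 6: y in {0,1}, choose 1; 2->1 ok
  pos 7: y in {0,1}, choose 1; 1->1 ok
  pos 8: x in {2}, choose 2; 1->2 ok
  pos 9: y in {0,1}, choose 0; 2->0 ok
  pos 10: y in {0,1}, choose 0; 0->0 ok
  pos 11: x in {2}, choose 2; 0->2 ok
  pos 12: y in {0,1}, choose 0; 2->0 ok
  pos 13: x in {2}, choose 2; 0->2 ok
  pos 14: y in {0,1}, choose 1; 2->1 ok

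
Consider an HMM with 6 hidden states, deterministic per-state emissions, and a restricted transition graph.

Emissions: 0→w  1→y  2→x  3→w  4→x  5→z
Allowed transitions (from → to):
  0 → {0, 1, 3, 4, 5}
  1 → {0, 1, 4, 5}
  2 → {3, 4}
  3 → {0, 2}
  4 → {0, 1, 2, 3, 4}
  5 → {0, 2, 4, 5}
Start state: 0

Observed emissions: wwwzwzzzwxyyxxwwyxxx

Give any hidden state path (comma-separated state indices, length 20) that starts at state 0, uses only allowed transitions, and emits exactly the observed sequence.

  pos 0: w in {0,3}, choose 0; start
  pos 1: w in {0,3}, choose 0; 0->0 ok
  pos 2: w in {0,3}, choose 0; 0->0 ok
  pos 3: z in {5}, choose 5; 0->5 ok
  pos 4: w in {0,3}, choose 0; 5->0 ok
  pos 5: z in {5}, choose 5; 0->5 ok
  pos 6: z in {5}, choose 5; 5->5 ok
  pos 7: z in {5}, choose 5; 5->5 ok
  pos 8: w in {0,3}, choose 0; 5->0 ok
  pos 9: x in {2,4}, choose 4; 0->4 ok
  pos 10: y in {1}, choose 1; 4->1 ok
  pos 11: y in {1}, choose 1; 1->1 ok
  pos 12: x in {2,4}, choose 4; 1->4 ok
  pos 13: x in {2,4}, choose 4; 4->4 ok
  pos 14: w in {0,3}, choose 0; 4->0 ok
  pos 15: w in {0,3}, choose 0; 0->0 ok
  pos 16: y in {1}, choose 1; 0->1 ok
  pos 17: x in {2,4}, choose 4; 1->4 ok
  pos 18: x in {2,4}, choose 4; 4->4 ok
  pos 19: x in {2,4}, choose 2; 4->2 ok

0,0,0,5,0,5,5,5,0,4,1,1,4,4,0,0,1,4,4,2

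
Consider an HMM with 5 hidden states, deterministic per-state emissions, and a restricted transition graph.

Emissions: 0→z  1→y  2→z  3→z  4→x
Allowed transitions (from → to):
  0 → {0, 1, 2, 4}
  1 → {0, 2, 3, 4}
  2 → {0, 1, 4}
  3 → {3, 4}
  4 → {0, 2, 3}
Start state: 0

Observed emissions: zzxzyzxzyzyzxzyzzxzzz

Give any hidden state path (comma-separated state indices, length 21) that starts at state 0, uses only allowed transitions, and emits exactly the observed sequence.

  t0 'z' -> {0,2,3}, take 0 (start)
  t1 'z' -> {0,2,3}, take 0 (0->0 ok)
  t2 'x' -> {4}, take 4 (0->4 ok)
  t3 'z' -> {0,2,3}, take 0 (4->0 ok)
  t4 'y' -> {1}, take 1 (0->1 ok)
  t5 'z' -> {0,2,3}, take 3 (1->3 ok)
  t6 'x' -> {4}, take 4 (3->4 ok)
  t7 'z' -> {0,2,3}, take 2 (4->2 ok)
  t8 'y' -> {1}, take 1 (2->1 ok)
  t9 'z' -> {0,2,3}, take 2 (1->2 ok)
  t10 'y' -> {1}, take 1 (2->1 ok)
  t11 'z' -> {0,2,3}, take 3 (1->3 ok)
  t12 'x' -> {4}, take 4 (3->4 ok)
  t13 'z' -> {0,2,3}, take 2 (4->2 ok)
  t14 'y' -> {1}, take 1 (2->1 ok)
  t15 'z' -> {0,2,3}, take 0 (1->0 ok)
  t16 'z' -> {0,2,3}, take 2 (0->2 ok)
  t17 'x' -> {4}, take 4 (2->4 ok)
  t18 'z' -> {0,2,3}, take 3 (4->3 ok)
  t19 'z' -> {0,2,3}, take 3 (3->3 ok)
  t20 'z' -> {0,2,3}, take 3 (3->3 ok)

0,0,4,0,1,3,4,2,1,2,1,3,4,2,1,0,2,4,3,3,3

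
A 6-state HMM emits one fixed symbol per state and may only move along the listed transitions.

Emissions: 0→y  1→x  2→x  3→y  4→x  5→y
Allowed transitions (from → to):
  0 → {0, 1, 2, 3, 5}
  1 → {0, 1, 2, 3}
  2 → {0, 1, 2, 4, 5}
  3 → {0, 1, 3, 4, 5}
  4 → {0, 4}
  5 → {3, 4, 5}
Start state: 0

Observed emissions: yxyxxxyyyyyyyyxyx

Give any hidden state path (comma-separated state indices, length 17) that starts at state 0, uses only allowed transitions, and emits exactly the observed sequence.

0,2,5,4,4,4,0,5,5,5,5,5,3,5,4,0,1

  t0 'y' -> {0,3,5}, take 0 (start)
  t1 'x' -> {1,2,4}, take 2 (0->2 ok)
  t2 'y' -> {0,3,5}, take 5 (2->5 ok)
  t3 'x' -> {1,2,4}, take 4 (5->4 ok)
  t4 'x' -> {1,2,4}, take 4 (4->4 ok)
  t5 'x' -> {1,2,4}, take 4 (4->4 ok)
  t6 'y' -> {0,3,5}, take 0 (4->0 ok)
  t7 'y' -> {0,3,5}, take 5 (0->5 ok)
  t8 'y' -> {0,3,5}, take 5 (5->5 ok)
  t9 'y' -> {0,3,5}, take 5 (5->5 ok)
  t10 'y' -> {0,3,5}, take 5 (5->5 ok)
  t11 'y' -> {0,3,5}, take 5 (5->5 ok)
  t12 'y' -> {0,3,5}, take 3 (5->3 ok)
  t13 'y' -> {0,3,5}, take 5 (3->5 ok)
  t14 'x' -> {1,2,4}, take 4 (5->4 ok)
  t15 'y' -> {0,3,5}, take 0 (4->0 ok)
  t16 'x' -> {1,2,4}, take 1 (0->1 ok)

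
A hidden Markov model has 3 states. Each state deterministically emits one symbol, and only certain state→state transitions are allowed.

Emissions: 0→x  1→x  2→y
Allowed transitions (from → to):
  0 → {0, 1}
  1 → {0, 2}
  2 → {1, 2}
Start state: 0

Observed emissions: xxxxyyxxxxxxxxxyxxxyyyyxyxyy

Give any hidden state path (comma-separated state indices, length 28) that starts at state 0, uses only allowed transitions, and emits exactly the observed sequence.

0,1,0,1,2,2,1,0,0,0,1,0,0,0,1,2,1,0,1,2,2,2,2,1,2,1,2,2

  0: obs=x cand={0,1} pick 0 [start]
  1: obs=x cand={0,1} pick 1 [0->1 ok]
  2: obs=x cand={0,1} pick 0 [1->0 ok]
  3: obs=x cand={0,1} pick 1 [0->1 ok]
  4: obs=y cand={2} pick 2 [1->2 ok]
  5: obs=y cand={2} pick 2 [2->2 ok]
  6: obs=x cand={0,1} pick 1 [2->1 ok]
  7: obs=x cand={0,1} pick 0 [1->0 ok]
  8: obs=x cand={0,1} pick 0 [0->0 ok]
  9: obs=x cand={0,1} pick 0 [0->0 ok]
  10: obs=x cand={0,1} pick 1 [0->1 ok]
  11: obs=x cand={0,1} pick 0 [1->0 ok]
  12: obs=x cand={0,1} pick 0 [0->0 ok]
  13: obs=x cand={0,1} pick 0 [0->0 ok]
  14: obs=x cand={0,1} pick 1 [0->1 ok]
  15: obs=y cand={2} pick 2 [1->2 ok]
  16: obs=x cand={0,1} pick 1 [2->1 ok]
  17: obs=x cand={0,1} pick 0 [1->0 ok]
  18: obs=x cand={0,1} pick 1 [0->1 ok]
  19: obs=y cand={2} pick 2 [1->2 ok]
  20: obs=y cand={2} pick 2 [2->2 ok]
  21: obs=y cand={2} pick 2 [2->2 ok]
  22: obs=y cand={2} pick 2 [2->2 ok]
  23: obs=x cand={0,1} pick 1 [2->1 ok]
  24: obs=y cand={2} pick 2 [1->2 ok]
  25: obs=x cand={0,1} pick 1 [2->1 ok]
  26: obs=y cand={2} pick 2 [1->2 ok]
  27: obs=y cand={2} pick 2 [2->2 ok]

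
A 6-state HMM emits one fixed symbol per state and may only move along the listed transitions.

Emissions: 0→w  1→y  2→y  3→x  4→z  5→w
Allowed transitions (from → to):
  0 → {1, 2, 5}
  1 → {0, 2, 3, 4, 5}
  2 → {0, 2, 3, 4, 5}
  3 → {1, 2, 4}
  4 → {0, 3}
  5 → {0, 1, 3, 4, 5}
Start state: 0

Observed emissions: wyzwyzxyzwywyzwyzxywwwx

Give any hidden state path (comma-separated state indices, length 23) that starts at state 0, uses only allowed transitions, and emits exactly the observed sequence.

0,1,4,0,2,4,3,2,4,0,2,0,1,4,0,2,4,3,1,0,5,5,3

  [0] w  {0,5}  => 0  start
  [1] y  {1,2}  => 1  0->1 ok
  [2] z  {4}  => 4  1->4 ok
  [3] w  {0,5}  => 0  4->0 ok
  [4] y  {1,2}  => 2  0->2 ok
  [5] z  {4}  => 4  2->4 ok
  [6] x  {3}  => 3  4->3 ok
  [7] y  {1,2}  => 2  3->2 ok
  [8] z  {4}  => 4  2->4 ok
  [9] w  {0,5}  => 0  4->0 ok
  [10] y  {1,2}  => 2  0->2 ok
  [11] w  {0,5}  => 0  2->0 ok
  [12] y  {1,2}  => 1  0->1 ok
  [13] z  {4}  => 4  1->4 ok
  [14] w  {0,5}  => 0  4->0 ok
  [15] y  {1,2}  => 2  0->2 ok
  [16] z  {4}  => 4  2->4 ok
  [17] x  {3}  => 3  4->3 ok
  [18] y  {1,2}  => 1  3->1 ok
  [19] w  {0,5}  => 0  1->0 ok
  [20] w  {0,5}  => 5  0->5 ok
  [21] w  {0,5}  => 5  5->5 ok
  [22] x  {3}  => 3  5->3 ok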